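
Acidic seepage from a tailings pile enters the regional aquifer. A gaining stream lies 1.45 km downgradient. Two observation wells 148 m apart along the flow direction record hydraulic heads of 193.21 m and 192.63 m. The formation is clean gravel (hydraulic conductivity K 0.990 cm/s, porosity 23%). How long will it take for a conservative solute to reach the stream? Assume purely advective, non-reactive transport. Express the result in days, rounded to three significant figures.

Hydraulic gradient i = (193.21 − 192.63) / 148 = 0.58 / 148 = 0.003919
K = 0.990 cm/s × 864 = 855.4 m/d
q = Ki = 855.4 × 0.003919 = 3.352 m/d
v = Ki/n = 855.4·0.003919/0.23 = 14.57 m/d
L = 1.45 km = 1450 m
t = L / v = 1450 / 14.57 = 99.49 d

99.5 days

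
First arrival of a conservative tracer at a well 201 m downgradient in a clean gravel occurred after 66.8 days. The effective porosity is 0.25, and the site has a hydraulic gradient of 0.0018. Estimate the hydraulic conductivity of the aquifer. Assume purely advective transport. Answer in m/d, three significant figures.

v = L / t = 201 / 66.8 = 3.009 m/d
K = v · n / i = 3.009 × 0.25 / 0.0018 = 418 m/d

418 m/d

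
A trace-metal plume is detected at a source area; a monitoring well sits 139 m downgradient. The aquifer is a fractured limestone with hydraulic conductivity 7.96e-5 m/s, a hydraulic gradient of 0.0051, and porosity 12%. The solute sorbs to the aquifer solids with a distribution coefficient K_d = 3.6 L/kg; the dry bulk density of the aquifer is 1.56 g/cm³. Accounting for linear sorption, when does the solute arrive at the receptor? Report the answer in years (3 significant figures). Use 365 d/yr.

K = 7.96e-5 m/s × 86400 s/d = 6.877 m/d
q = Ki = 6.877 × 0.0051 = 0.03507 m/d
v_s = q/n_e = 0.03507/0.12 = 0.2923 m/d
Retardation R = 1 + ρ_b·K_d/n = 1 + 1.56×3.6/0.12 = 47.80
Contaminant velocity v_c = v/R = 0.2923/47.80 = 0.006115 m/d
t = L/v_c = 139/0.006115 = 22730 d
   = 22730/365 = 62.3 yr

62.3 years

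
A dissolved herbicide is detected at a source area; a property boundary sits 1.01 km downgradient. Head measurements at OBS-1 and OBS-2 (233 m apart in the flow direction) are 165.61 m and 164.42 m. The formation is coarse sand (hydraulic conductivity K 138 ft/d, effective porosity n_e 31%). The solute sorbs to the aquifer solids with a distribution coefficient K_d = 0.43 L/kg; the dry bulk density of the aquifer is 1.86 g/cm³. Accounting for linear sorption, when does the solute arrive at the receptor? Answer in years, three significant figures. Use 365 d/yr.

14.3 years

Hydraulic gradient i = (165.61 − 164.42) / 233 = 1.19 / 233 = 0.005107
K = 138 ft/d × 0.3048 = 42.06 m/d
Specific discharge q = 42.06 × 0.005107 = 0.2148 m/d
v_s = q/n_e = 0.2148/0.31 = 0.6930 m/d
Retardation R = 1 + ρ_b·K_d/n = 1 + 1.86×0.43/0.31 = 3.580
Contaminant velocity v_c = v/R = 0.6930/3.580 = 0.1936 m/d
L = 1.01 km = 1010 m
t = L/v_c = 1010/0.1936 = 5218 d
   = 5218/365 = 14.3 yr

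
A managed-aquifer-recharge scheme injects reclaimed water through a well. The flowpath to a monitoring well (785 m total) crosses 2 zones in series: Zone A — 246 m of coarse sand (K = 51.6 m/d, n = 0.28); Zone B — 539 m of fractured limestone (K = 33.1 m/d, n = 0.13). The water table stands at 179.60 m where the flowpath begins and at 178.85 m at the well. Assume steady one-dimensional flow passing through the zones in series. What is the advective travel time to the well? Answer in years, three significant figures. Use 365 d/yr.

10.7 years

Total head drop ΔH = 179.60 − 178.85 = 0.75 m
Steady 1-D flow in series ⇒ the Darcy flux q is identical in every zone and the zone head losses add (resistances L/K in series).
Σ(L/K) = 246/51.6 + 539/33.1 = 4.767 + 16.28 = 21.05 d
q = ΔH / Σ(L/K) = 0.75 / 21.05 = 0.03563 m/d (same in every zone)
Zone A: v = q/n = 0.03563/0.28 = 0.1272 m/d → t_A = 246/0.1272 = 1933 d
Zone B: v = q/n = 0.03563/0.13 = 0.2741 m/d → t_B = 539/0.2741 = 1967 d
Total t = 1933 + 1967 = 3900 d
   = 3900 / 365 = 10.7 yr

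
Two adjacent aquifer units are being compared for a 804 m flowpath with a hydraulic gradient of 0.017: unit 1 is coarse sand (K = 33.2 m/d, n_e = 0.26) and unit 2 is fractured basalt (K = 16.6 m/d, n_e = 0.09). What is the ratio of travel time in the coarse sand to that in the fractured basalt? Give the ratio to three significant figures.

Unit 1 (coarse sand): v = 33.2×0.017/0.26 = 2.171 m/d, t = 804/2.171 = 370.4 d
Unit 2 (fractured basalt): v = 16.6×0.017/0.09 = 3.136 m/d, t = 804/3.136 = 256.4 d
t(coarse sand) / t(fractured basalt) = 370.4/256.4 = 1.44

1.44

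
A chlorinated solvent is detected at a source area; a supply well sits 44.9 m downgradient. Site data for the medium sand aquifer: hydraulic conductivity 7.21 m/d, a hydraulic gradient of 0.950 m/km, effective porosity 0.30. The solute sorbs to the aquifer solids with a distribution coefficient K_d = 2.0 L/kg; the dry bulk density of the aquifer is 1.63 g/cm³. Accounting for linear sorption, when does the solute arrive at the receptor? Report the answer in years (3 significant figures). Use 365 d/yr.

63.9 years

Darcy flux q = K·i = 7.21 × 9.5e-4 = 0.006850 m/d
Seepage velocity v = q / n = 0.006850 / 0.30 = 0.02283 m/d
Retardation R = 1 + ρ_b·K_d/n = 1 + 1.63×2.0/0.30 = 11.87
Contaminant velocity v_c = v/R = 0.02283/11.87 = 0.001924 m/d
t = L/v_c = 44.9/0.001924 = 23340 d
   = 23340/365 = 63.9 yr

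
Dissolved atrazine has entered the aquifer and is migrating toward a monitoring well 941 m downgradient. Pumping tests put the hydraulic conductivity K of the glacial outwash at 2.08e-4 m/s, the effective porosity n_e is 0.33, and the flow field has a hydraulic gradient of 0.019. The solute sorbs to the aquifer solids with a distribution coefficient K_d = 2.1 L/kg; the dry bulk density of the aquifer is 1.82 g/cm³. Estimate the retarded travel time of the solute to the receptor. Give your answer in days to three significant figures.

K = 2.08e-4 m/s × 86400 s/d = 17.97 m/d
Specific discharge q = 17.97 × 0.019 = 0.3415 m/d
Average linear velocity = 0.3415 / 0.33 = 1.035 m/d
Retardation R = 1 + ρ_b·K_d/n = 1 + 1.82×2.1/0.33 = 12.58
Contaminant velocity v_c = v/R = 1.035/12.58 = 0.08224 m/d
t = L/v_c = 941/0.08224 = 11440 d

11400 days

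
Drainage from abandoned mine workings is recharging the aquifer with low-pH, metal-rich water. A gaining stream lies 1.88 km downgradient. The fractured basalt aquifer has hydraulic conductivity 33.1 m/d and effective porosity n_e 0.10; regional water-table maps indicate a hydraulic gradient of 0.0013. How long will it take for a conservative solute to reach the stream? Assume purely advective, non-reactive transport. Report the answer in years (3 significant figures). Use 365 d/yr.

Specific discharge q = 33.1 × 0.0013 = 0.04303 m/d
v = Ki/n = 33.1·0.0013/0.10 = 0.4303 m/d
L = 1.88 km = 1880 m
t = L / v = 1880 / 0.4303 = 4369 d
   = 4369 / 365 = 12.0 yr

12.0 years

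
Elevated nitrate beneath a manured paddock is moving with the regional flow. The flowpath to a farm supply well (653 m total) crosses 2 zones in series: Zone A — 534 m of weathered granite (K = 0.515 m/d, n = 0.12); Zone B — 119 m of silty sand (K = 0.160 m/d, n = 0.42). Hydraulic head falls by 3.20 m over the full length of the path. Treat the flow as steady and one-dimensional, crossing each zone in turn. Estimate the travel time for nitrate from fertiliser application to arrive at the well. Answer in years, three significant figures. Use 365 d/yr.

174 years

Steady 1-D flow in series ⇒ the Darcy flux q is identical in every zone and the zone head losses add (resistances L/K in series).
Σ(L/K) = 534/0.515 + 119/0.160 = 1037 + 743.8 = 1781 d
q = ΔH / Σ(L/K) = 3.20 / 1781 = 0.001797 m/d (same in every zone)
Zone A: v = q/n = 0.001797/0.12 = 0.01498 m/d → t_A = 534/0.01498 = 35660 d
Zone B: v = q/n = 0.001797/0.42 = 0.004279 m/d → t_B = 119/0.004279 = 27810 d
Total t = 35660 + 27810 = 63470 d
   = 63470 / 365 = 174 yr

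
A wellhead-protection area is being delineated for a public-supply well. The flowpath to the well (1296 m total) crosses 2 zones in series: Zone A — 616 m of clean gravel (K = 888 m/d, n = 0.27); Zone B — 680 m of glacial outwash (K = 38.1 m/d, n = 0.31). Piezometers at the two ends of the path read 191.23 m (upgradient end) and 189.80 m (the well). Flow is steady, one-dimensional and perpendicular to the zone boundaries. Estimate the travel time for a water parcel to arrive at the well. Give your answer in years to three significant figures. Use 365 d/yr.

Total head drop ΔH = 191.23 − 189.80 = 1.43 m
Steady 1-D flow in series ⇒ the Darcy flux q is identical in every zone and the zone head losses add (resistances L/K in series).
Σ(L/K) = 616/888 + 680/38.1 = 0.6937 + 17.85 = 18.54 d
q = ΔH / Σ(L/K) = 1.43 / 18.54 = 0.07712 m/d (same in every zone)
Zone A: v = q/n = 0.07712/0.27 = 0.2856 m/d → t_A = 616/0.2856 = 2157 d
Zone B: v = q/n = 0.07712/0.31 = 0.2488 m/d → t_B = 680/0.2488 = 2733 d
Total t = 2157 + 2733 = 4890 d
   = 4890 / 365 = 13.4 yr

13.4 years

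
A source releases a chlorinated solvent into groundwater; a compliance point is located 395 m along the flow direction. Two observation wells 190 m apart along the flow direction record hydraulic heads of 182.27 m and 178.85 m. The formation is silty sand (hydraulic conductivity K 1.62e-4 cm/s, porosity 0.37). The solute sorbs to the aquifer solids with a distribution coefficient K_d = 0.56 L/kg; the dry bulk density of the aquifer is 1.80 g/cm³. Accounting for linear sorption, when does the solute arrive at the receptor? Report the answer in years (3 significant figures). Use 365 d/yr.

592 years

Hydraulic gradient i = (182.27 − 178.85) / 190 = 3.42 / 190 = 0.01800
K = 1.62e-4 cm/s × 864 = 0.1400 m/d
q = Ki = 0.1400 × 0.01800 = 0.002519 m/d
Seepage velocity v = q / n = 0.002519 / 0.37 = 0.006809 m/d
Retardation R = 1 + ρ_b·K_d/n = 1 + 1.80×0.56/0.37 = 3.724
Contaminant velocity v_c = v/R = 0.006809/3.724 = 0.001828 m/d
t = L/v_c = 395/0.001828 = 216000 d
   = 216000/365 = 592 yr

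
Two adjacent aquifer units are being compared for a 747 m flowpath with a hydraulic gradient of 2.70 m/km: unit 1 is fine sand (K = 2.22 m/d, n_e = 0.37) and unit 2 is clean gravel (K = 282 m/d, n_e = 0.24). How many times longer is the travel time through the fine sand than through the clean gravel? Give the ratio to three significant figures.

196

Unit 1 (fine sand): v = 2.22×0.0027/0.37 = 0.01620 m/d, t = 747/0.01620 = 46110 d
Unit 2 (clean gravel): v = 282×0.0027/0.24 = 3.173 m/d, t = 747/3.173 = 235.5 d
t(fine sand) / t(clean gravel) = 46110/235.5 = 196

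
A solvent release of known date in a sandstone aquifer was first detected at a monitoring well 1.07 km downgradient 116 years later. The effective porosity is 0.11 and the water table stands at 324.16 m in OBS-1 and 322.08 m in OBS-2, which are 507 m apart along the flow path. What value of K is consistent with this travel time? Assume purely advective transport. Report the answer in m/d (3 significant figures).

0.678 m/d

Hydraulic gradient i = (324.16 − 322.08) / 507 = 2.08 / 507 = 0.004103
t = 116 years = 42340 d
L = 1.07 km = 1070 m
v = L / t = 1070 / 42340 = 0.02527 m/d
K = v · n / i = 0.02527 × 0.11 / 0.004103 = 0.678 m/d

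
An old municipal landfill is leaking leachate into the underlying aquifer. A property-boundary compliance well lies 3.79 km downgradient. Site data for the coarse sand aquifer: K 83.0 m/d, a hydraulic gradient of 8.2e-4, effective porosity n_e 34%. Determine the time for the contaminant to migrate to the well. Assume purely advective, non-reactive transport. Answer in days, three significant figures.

q = Ki = 83.0 × 8.2e-4 = 0.06806 m/d
v_s = q/n_e = 0.06806/0.34 = 0.2002 m/d
L = 3.79 km = 3790 m
t = L / v = 3790 / 0.2002 = 18930 d

18900 days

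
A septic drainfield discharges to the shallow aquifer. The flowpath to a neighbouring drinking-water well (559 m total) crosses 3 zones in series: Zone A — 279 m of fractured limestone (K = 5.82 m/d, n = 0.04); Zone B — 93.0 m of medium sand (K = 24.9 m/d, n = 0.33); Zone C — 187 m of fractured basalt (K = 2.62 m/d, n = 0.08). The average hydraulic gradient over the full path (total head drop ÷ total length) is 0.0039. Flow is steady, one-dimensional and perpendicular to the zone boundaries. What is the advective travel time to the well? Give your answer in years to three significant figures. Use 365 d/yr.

8.78 years

Continuity: the same q passes through each zone, so ΔH = q·Σ(L_j/K_j) — the zones act as resistances in series.
Σ(L/K) = 279/5.82 + 93.0/24.9 + 187/2.62 = 47.94 + 3.735 + 71.37 = 123.0 d
K_eq = L_total / Σ(L/K) = 559 / 123.0 = 4.543 m/d
q = K_eq · i = 4.543 × 0.0039 = 0.01772 m/d (same in every zone)
Zone A: v = q/n = 0.01772/0.04 = 0.4429 m/d → t_A = 279/0.4429 = 629.9 d
Zone B: v = q/n = 0.01772/0.33 = 0.05369 m/d → t_B = 93.0/0.05369 = 1732 d
Zone C: v = q/n = 0.01772/0.08 = 0.2215 m/d → t_C = 187/0.2215 = 844.4 d
Total t = 629.9 + 1732 + 844.4 = 3206 d
   = 3206 / 365 = 8.78 yr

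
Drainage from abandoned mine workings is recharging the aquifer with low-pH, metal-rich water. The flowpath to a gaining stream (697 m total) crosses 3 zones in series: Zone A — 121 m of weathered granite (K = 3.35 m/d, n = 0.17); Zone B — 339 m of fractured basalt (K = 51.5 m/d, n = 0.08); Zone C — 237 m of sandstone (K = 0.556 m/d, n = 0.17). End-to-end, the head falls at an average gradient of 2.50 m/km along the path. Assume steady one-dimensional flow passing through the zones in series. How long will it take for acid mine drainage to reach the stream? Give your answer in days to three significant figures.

23700 days

For zones in series the flux q is common to all zones; the equivalent conductivity is the harmonic (thickness-weighted) mean, K_eq = L_total / Σ(L_j/K_j).
Σ(L/K) = 121/3.35 + 339/51.5 + 237/0.556 = 36.12 + 6.583 + 426.3 = 469.0 d
K_eq = L_total / Σ(L/K) = 697 / 469.0 = 1.486 m/d
q = K_eq · i = 1.486 × 0.0025 = 0.003716 m/d (same in every zone)
Zone A: v = q/n = 0.003716/0.17 = 0.02186 m/d → t_A = 121/0.02186 = 5536 d
Zone B: v = q/n = 0.003716/0.08 = 0.04645 m/d → t_B = 339/0.04645 = 7299 d
Zone C: v = q/n = 0.003716/0.17 = 0.02186 m/d → t_C = 237/0.02186 = 10840 d
Total t = 5536 + 7299 + 10840 = 23680 d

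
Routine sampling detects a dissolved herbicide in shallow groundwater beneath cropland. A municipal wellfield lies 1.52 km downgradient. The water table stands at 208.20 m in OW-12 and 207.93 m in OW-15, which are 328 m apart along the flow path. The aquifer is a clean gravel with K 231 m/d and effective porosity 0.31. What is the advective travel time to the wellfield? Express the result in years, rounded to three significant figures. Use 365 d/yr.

Hydraulic gradient i = (208.20 − 207.93) / 328 = 0.27 / 328 = 8.232e-4
Darcy flux q = K·i = 231 × 8.232e-4 = 0.1902 m/d
Seepage velocity v = q / n = 0.1902 / 0.31 = 0.6134 m/d
L = 1.52 km = 1520 m
t = L / v = 1520 / 0.6134 = 2478 d
   = 2478 / 365 = 6.79 yr

6.79 years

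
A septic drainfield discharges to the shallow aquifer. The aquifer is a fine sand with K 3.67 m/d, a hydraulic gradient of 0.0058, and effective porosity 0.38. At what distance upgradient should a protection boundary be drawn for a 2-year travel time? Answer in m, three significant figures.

40.9 m

Specific discharge q = 3.67 × 0.0058 = 0.02129 m/d
v = Ki/n = 3.67·0.0058/0.38 = 0.05602 m/d
T = 2 yr × 365 = 730 d
L = v × T = 0.05602 × 730 = 40.89 m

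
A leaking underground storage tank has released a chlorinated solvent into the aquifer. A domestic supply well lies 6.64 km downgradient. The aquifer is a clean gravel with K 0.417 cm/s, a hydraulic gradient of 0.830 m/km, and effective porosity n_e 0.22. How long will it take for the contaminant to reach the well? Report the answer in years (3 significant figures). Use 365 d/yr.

K = 0.417 cm/s × 864 = 360.3 m/d
Darcy flux q = K·i = 360.3 × 8.3e-4 = 0.2990 m/d
v_s = q/n_e = 0.2990/0.22 = 1.359 m/d
L = 6.64 km = 6640 m
t = L / v = 6640 / 1.359 = 4885 d
   = 4885 / 365 = 13.4 yr

13.4 years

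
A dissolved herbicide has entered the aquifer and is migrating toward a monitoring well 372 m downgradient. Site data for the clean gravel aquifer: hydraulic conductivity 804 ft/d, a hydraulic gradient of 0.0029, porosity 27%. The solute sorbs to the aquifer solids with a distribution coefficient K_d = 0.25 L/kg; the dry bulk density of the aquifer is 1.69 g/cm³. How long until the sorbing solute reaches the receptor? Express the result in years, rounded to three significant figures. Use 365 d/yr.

K = 804 ft/d × 0.3048 = 245.1 m/d
Specific discharge q = 245.1 × 0.0029 = 0.7107 m/d
v_s = q/n_e = 0.7107/0.27 = 2.632 m/d
Retardation R = 1 + ρ_b·K_d/n = 1 + 1.69×0.25/0.27 = 2.565
Contaminant velocity v_c = v/R = 2.632/2.565 = 1.026 m/d
t = L/v_c = 372/1.026 = 362.5 d
   = 362.5/365 = 0.993 yr

0.993 years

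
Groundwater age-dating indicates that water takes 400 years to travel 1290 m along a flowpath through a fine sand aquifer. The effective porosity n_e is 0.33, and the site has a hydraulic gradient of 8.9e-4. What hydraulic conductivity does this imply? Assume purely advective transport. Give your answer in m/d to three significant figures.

3.28 m/d

t = 400 years = 146000 d
v = L / t = 1290 / 146000 = 0.008836 m/d
K = v · n / i = 0.008836 × 0.33 / 8.9e-4 = 3.28 m/d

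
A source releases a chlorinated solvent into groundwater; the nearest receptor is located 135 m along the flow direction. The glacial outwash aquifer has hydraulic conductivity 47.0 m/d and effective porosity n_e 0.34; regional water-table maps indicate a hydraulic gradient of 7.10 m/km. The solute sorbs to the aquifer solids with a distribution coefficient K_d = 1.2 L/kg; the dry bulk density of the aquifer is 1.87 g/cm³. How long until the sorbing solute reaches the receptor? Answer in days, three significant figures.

1050 days

Specific discharge q = 47.0 × 0.0071 = 0.3337 m/d
Seepage velocity v = q / n = 0.3337 / 0.34 = 0.9815 m/d
Retardation R = 1 + ρ_b·K_d/n = 1 + 1.87×1.2/0.34 = 7.600
Contaminant velocity v_c = v/R = 0.9815/7.600 = 0.1291 m/d
t = L/v_c = 135/0.1291 = 1045 d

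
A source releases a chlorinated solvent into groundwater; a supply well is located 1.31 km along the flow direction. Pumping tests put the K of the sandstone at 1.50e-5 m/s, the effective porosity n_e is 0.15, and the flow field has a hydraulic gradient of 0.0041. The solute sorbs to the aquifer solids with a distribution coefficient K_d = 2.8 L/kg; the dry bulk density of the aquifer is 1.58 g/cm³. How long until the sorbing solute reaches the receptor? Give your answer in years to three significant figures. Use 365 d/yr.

3090 years

K = 1.50e-5 m/s × 86400 s/d = 1.296 m/d
q = Ki = 1.296 × 0.0041 = 0.005314 m/d
v_s = q/n_e = 0.005314/0.15 = 0.03542 m/d
Retardation R = 1 + ρ_b·K_d/n = 1 + 1.58×2.8/0.15 = 30.49
Contaminant velocity v_c = v/R = 0.03542/30.49 = 0.001162 m/d
L = 1.31 km = 1310 m
t = L/v_c = 1310/0.001162 = 1.128e6 d
   = 1.128e6/365 = 3090 yr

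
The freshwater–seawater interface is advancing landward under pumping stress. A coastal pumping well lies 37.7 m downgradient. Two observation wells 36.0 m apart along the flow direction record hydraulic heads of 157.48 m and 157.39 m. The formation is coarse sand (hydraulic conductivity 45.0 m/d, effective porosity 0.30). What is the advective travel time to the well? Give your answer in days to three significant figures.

101 days

Hydraulic gradient i = (157.48 − 157.39) / 36.0 = 0.09 / 36.0 = 0.002500
Darcy flux q = K·i = 45.0 × 0.002500 = 0.1125 m/d
v_s = q/n_e = 0.1125/0.30 = 0.3750 m/d
t = L / v = 37.7 / 0.3750 = 100.5 d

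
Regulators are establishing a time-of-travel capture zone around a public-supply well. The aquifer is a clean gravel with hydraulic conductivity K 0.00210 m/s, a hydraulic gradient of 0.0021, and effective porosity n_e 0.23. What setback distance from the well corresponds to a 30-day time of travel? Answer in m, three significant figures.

K = 0.00210 m/s × 86400 s/d = 181.4 m/d
Darcy flux q = K·i = 181.4 × 0.0021 = 0.3810 m/d
v_s = q/n_e = 0.3810/0.23 = 1.657 m/d
L = v × T = 1.657 × 30 = 49.70 m

49.7 m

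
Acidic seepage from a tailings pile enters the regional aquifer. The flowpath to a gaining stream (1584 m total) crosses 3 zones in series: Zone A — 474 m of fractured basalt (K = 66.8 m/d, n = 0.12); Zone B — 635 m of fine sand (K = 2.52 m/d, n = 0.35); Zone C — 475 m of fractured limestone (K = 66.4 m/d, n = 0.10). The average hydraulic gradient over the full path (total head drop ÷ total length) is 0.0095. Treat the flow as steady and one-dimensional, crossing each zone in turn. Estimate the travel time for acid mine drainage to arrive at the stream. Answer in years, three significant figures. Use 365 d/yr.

Steady 1-D flow in series ⇒ the Darcy flux q is identical in every zone and the zone head losses add (resistances L/K in series).
Σ(L/K) = 474/66.8 + 635/2.52 + 475/66.4 = 7.096 + 252.0 + 7.154 = 266.2 d
K_eq = L_total / Σ(L/K) = 1584 / 266.2 = 5.950 m/d
q = K_eq · i = 5.950 × 0.0095 = 0.05652 m/d (same in every zone)
Zone A: v = q/n = 0.05652/0.12 = 0.4710 m/d → t_A = 474/0.4710 = 1006 d
Zone B: v = q/n = 0.05652/0.35 = 0.1615 m/d → t_B = 635/0.1615 = 3932 d
Zone C: v = q/n = 0.05652/0.10 = 0.5652 m/d → t_C = 475/0.5652 = 840.4 d
Total t = 1006 + 3932 + 840.4 = 5779 d
   = 5779 / 365 = 15.8 yr

15.8 years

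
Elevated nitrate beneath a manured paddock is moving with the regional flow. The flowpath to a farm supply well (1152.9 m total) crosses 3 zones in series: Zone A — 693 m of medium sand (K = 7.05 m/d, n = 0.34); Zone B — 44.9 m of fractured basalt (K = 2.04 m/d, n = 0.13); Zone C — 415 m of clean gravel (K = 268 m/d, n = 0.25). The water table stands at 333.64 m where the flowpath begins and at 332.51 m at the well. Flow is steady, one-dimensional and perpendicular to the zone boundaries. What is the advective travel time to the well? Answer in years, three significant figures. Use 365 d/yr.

102 years

Total head drop ΔH = 333.64 − 332.51 = 1.13 m
Steady 1-D flow in series ⇒ the Darcy flux q is identical in every zone and the zone head losses add (resistances L/K in series).
Σ(L/K) = 693/7.05 + 44.9/2.04 + 415/268 = 98.30 + 22.01 + 1.549 = 121.9 d
q = ΔH / Σ(L/K) = 1.13 / 121.9 = 0.009273 m/d (same in every zone)
Zone A: v = q/n = 0.009273/0.34 = 0.02727 m/d → t_A = 693/0.02727 = 25410 d
Zone B: v = q/n = 0.009273/0.13 = 0.07133 m/d → t_B = 44.9/0.07133 = 629.4 d
Zone C: v = q/n = 0.009273/0.25 = 0.03709 m/d → t_C = 415/0.03709 = 11190 d
Total t = 25410 + 629.4 + 11190 = 37230 d
   = 37230 / 365 = 102 yr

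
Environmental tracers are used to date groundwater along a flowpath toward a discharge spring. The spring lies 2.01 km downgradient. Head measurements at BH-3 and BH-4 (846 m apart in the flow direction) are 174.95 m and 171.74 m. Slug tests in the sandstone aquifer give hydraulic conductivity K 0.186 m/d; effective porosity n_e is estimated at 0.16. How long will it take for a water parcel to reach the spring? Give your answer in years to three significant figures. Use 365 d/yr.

Hydraulic gradient i = (174.95 − 171.74) / 846 = 3.21 / 846 = 0.003794
q = Ki = 0.186 × 0.003794 = 7.057e-4 m/d
v = Ki/n = 0.186·0.003794/0.16 = 0.004411 m/d
L = 2.01 km = 2010 m
t = L / v = 2010 / 0.004411 = 455700 d
   = 455700 / 365 = 1250 yr

1250 years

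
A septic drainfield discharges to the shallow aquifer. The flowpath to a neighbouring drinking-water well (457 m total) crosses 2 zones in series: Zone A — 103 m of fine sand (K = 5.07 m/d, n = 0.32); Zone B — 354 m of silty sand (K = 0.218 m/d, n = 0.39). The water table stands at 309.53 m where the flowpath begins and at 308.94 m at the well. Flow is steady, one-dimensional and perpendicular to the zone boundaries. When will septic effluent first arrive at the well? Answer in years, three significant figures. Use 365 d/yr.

1310 years

Total head drop ΔH = 309.53 − 308.94 = 0.59 m
Steady 1-D flow in series ⇒ the Darcy flux q is identical in every zone and the zone head losses add (resistances L/K in series).
Σ(L/K) = 103/5.07 + 354/0.218 = 20.32 + 1624 = 1644 d
q = ΔH / Σ(L/K) = 0.59 / 1644 = 3.588e-4 m/d (same in every zone)
Zone A: v = q/n = 3.588e-4/0.32 = 0.001121 m/d → t_A = 103/0.001121 = 91850 d
Zone B: v = q/n = 3.588e-4/0.39 = 9.201e-4 m/d → t_B = 354/9.201e-4 = 384700 d
Total t = 91850 + 384700 = 476600 d
   = 476600 / 365 = 1310 yr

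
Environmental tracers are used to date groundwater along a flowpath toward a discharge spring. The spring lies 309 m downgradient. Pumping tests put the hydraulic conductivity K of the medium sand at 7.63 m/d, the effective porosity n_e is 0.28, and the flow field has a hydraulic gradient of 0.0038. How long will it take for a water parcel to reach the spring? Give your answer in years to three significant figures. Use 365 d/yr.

Darcy flux q = K·i = 7.63 × 0.0038 = 0.02899 m/d
v_s = q/n_e = 0.02899/0.28 = 0.1035 m/d
t = L / v = 309 / 0.1035 = 2984 d
   = 2984 / 365 = 8.18 yr

8.18 years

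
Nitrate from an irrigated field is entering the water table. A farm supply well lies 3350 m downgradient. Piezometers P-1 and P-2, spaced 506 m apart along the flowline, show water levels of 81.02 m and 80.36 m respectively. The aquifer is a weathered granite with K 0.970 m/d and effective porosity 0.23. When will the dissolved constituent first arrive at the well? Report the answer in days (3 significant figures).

609000 days

Hydraulic gradient i = (81.02 − 80.36) / 506 = 0.66 / 506 = 0.001304
Darcy flux q = K·i = 0.970 × 0.001304 = 0.001265 m/d
v_s = q/n_e = 0.001265/0.23 = 0.005501 m/d
t = L / v = 3350 / 0.005501 = 609000 d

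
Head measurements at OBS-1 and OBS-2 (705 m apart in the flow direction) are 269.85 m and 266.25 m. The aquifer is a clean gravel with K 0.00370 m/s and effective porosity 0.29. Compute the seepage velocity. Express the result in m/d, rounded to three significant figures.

5.63 m/d

Hydraulic gradient i = (269.85 − 266.25) / 705 = 3.60 / 705 = 0.005106
K = 0.00370 m/s × 86400 s/d = 319.7 m/d
q = Ki = 319.7 × 0.005106 = 1.632 m/d
Average linear velocity = 1.632 / 0.29 = 5.629 m/d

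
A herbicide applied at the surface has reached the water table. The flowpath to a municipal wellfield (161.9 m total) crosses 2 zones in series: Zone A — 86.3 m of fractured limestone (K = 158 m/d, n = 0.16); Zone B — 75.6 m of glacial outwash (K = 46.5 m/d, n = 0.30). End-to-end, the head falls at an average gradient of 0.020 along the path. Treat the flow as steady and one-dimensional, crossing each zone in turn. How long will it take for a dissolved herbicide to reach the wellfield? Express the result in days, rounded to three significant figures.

24.5 days

Steady 1-D flow in series ⇒ the Darcy flux q is identical in every zone and the zone head losses add (resistances L/K in series).
Σ(L/K) = 86.3/158 + 75.6/46.5 = 0.5462 + 1.626 = 2.172 d
K_eq = L_total / Σ(L/K) = 161.9 / 2.172 = 74.54 m/d
q = K_eq · i = 74.54 × 0.020 = 1.491 m/d (same in every zone)
Zone A: v = q/n = 1.491/0.16 = 9.317 m/d → t_A = 86.3/9.317 = 9.262 d
Zone B: v = q/n = 1.491/0.30 = 4.969 m/d → t_B = 75.6/4.969 = 15.21 d
Total t = 9.262 + 15.21 = 24.48 d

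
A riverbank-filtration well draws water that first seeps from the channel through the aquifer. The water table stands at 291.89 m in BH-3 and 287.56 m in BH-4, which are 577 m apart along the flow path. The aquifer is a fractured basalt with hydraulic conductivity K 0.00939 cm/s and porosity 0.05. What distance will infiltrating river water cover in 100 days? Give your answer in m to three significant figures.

Hydraulic gradient i = (291.89 − 287.56) / 577 = 4.33 / 577 = 0.007504
K = 0.00939 cm/s × 864 = 8.113 m/d
q = Ki = 8.113 × 0.007504 = 0.06088 m/d
v = Ki/n = 8.113·0.007504/0.05 = 1.218 m/d
L = v × T = 1.218 × 100 = 121.8 m

122 m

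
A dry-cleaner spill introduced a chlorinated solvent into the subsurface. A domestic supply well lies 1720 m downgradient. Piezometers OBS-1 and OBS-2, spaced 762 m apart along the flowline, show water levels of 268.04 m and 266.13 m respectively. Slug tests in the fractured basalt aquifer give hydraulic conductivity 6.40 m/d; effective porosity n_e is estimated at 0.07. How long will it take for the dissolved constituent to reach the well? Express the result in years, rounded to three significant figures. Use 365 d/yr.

20.6 years

Hydraulic gradient i = (268.04 − 266.13) / 762 = 1.91 / 762 = 0.002507
Specific discharge q = 6.40 × 0.002507 = 0.01604 m/d
v = Ki/n = 6.40·0.002507/0.07 = 0.2292 m/d
t = L / v = 1720 / 0.2292 = 7505 d
   = 7505 / 365 = 20.6 yr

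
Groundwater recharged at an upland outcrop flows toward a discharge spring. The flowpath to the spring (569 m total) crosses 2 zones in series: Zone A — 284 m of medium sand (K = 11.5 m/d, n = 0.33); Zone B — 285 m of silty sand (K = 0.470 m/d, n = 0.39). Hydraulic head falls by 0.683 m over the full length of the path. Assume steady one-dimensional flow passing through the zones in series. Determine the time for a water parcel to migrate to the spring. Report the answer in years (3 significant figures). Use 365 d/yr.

519 years

Continuity: the same q passes through each zone, so ΔH = q·Σ(L_j/K_j) — the zones act as resistances in series.
Σ(L/K) = 284/11.5 + 285/0.470 = 24.70 + 606.4 = 631.1 d
q = ΔH / Σ(L/K) = 0.683 / 631.1 = 0.001082 m/d (same in every zone)
Zone A: v = q/n = 0.001082/0.33 = 0.003280 m/d → t_A = 284/0.003280 = 86600 d
Zone B: v = q/n = 0.001082/0.39 = 0.002775 m/d → t_B = 285/0.002775 = 102700 d
Total t = 86600 + 102700 = 189300 d
   = 189300 / 365 = 519 yr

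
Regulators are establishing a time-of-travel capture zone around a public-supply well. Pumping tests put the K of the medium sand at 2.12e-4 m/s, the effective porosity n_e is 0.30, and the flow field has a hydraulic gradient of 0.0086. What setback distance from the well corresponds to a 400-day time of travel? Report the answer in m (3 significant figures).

K = 2.12e-4 m/s × 86400 s/d = 18.32 m/d
q = Ki = 18.32 × 0.0086 = 0.1575 m/d
v = Ki/n = 18.32·0.0086/0.30 = 0.5251 m/d
L = v × T = 0.5251 × 400 = 210.0 m

210 m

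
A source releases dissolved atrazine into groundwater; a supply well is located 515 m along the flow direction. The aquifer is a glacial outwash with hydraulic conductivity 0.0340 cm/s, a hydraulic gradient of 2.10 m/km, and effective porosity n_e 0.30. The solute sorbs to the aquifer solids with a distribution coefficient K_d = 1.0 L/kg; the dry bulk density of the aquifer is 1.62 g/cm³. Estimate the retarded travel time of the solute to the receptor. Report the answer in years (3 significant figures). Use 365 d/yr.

43.9 years

K = 0.0340 cm/s × 864 = 29.38 m/d
q = Ki = 29.38 × 0.0021 = 0.06169 m/d
v = Ki/n = 29.38·0.0021/0.30 = 0.2056 m/d
Retardation R = 1 + ρ_b·K_d/n = 1 + 1.62×1.0/0.30 = 6.400
Contaminant velocity v_c = v/R = 0.2056/6.400 = 0.03213 m/d
t = L/v_c = 515/0.03213 = 16030 d
   = 16030/365 = 43.9 yr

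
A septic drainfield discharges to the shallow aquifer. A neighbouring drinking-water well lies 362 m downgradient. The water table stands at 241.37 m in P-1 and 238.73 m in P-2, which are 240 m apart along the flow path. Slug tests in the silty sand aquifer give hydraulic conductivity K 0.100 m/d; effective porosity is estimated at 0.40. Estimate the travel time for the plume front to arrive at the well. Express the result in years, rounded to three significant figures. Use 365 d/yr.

361 years

Hydraulic gradient i = (241.37 − 238.73) / 240 = 2.64 / 240 = 0.01100
q = Ki = 0.100 × 0.01100 = 0.001100 m/d
Average linear velocity = 0.001100 / 0.40 = 0.002750 m/d
t = L / v = 362 / 0.002750 = 131600 d
   = 131600 / 365 = 361 yr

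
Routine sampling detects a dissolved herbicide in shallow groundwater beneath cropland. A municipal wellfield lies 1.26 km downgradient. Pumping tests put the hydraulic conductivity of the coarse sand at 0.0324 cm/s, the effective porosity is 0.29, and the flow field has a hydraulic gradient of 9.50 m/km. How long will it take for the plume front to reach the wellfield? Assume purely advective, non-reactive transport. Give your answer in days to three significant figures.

K = 0.0324 cm/s × 864 = 27.99 m/d
Darcy flux q = K·i = 27.99 × 0.0095 = 0.2659 m/d
v_s = q/n_e = 0.2659/0.29 = 0.9170 m/d
L = 1.26 km = 1260 m
t = L / v = 1260 / 0.9170 = 1374 d

1370 days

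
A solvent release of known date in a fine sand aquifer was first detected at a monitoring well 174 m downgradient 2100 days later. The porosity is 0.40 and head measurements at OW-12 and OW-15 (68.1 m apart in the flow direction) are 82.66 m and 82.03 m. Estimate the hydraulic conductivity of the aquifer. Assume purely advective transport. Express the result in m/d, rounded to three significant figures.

Hydraulic gradient i = (82.66 − 82.03) / 68.1 = 0.63 / 68.1 = 0.009251
v = L / t = 174 / 2100 = 0.08286 m/d
K = v · n / i = 0.08286 × 0.40 / 0.009251 = 3.58 m/d

3.58 m/d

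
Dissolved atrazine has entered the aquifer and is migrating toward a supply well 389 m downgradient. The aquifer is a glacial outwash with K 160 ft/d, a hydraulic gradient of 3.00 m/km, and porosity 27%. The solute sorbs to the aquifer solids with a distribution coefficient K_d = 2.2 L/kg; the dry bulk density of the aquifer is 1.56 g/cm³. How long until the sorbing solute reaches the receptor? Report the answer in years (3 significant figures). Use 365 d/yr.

K = 160 ft/d × 0.3048 = 48.77 m/d
q = Ki = 48.77 × 0.0030 = 0.1463 m/d
Average linear velocity = 0.1463 / 0.27 = 0.5419 m/d
Retardation R = 1 + ρ_b·K_d/n = 1 + 1.56×2.2/0.27 = 13.71
Contaminant velocity v_c = v/R = 0.5419/13.71 = 0.03952 m/d
t = L/v_c = 389/0.03952 = 9843 d
   = 9843/365 = 27.0 yr

27.0 years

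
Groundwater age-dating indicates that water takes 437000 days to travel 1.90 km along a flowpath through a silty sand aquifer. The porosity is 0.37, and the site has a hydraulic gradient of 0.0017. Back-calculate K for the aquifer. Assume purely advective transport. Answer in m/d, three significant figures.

L = 1.90 km = 1900 m
v = L / t = 1900 / 437000 = 0.004348 m/d
K = v · n / i = 0.004348 × 0.37 / 0.0017 = 0.946 m/d

0.946 m/d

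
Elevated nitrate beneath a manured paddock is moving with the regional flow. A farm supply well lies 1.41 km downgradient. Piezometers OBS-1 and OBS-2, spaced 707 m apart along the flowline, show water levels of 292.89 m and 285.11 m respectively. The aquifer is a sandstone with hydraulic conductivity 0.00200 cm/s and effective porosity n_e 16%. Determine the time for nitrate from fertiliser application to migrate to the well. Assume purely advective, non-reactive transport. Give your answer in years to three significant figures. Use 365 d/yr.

Hydraulic gradient i = (292.89 − 285.11) / 707 = 7.78 / 707 = 0.01100
K = 0.00200 cm/s × 864 = 1.728 m/d
Specific discharge q = 1.728 × 0.01100 = 0.01902 m/d
v_s = q/n_e = 0.01902/0.16 = 0.1188 m/d
L = 1.41 km = 1410 m
t = L / v = 1410 / 0.1188 = 11860 d
   = 11860 / 365 = 32.5 yr

32.5 years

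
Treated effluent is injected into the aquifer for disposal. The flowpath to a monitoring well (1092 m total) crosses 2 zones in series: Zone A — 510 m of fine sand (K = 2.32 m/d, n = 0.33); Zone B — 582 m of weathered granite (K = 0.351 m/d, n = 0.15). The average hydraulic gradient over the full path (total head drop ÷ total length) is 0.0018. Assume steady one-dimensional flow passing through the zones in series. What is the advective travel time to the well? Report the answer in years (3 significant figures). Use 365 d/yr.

669 years

Steady 1-D flow in series ⇒ the Darcy flux q is identical in every zone and the zone head losses add (resistances L/K in series).
Σ(L/K) = 510/2.32 + 582/0.351 = 219.8 + 1658 = 1878 d
K_eq = L_total / Σ(L/K) = 1092 / 1878 = 0.5815 m/d
q = K_eq · i = 0.5815 × 0.0018 = 0.001047 m/d (same in every zone)
Zone A: v = q/n = 0.001047/0.33 = 0.003172 m/d → t_A = 510/0.003172 = 160800 d
Zone B: v = q/n = 0.001047/0.15 = 0.006978 m/d → t_B = 582/0.006978 = 83410 d
Total t = 160800 + 83410 = 244200 d
   = 244200 / 365 = 669 yr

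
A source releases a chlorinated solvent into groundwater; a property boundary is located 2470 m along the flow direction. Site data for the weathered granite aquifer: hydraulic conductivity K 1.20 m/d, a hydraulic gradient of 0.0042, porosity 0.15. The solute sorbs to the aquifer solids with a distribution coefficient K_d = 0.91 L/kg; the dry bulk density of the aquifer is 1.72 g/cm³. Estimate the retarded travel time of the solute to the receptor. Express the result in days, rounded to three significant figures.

841000 days

q = Ki = 1.20 × 0.0042 = 0.005040 m/d
Average linear velocity = 0.005040 / 0.15 = 0.03360 m/d
Retardation R = 1 + ρ_b·K_d/n = 1 + 1.72×0.91/0.15 = 11.43
Contaminant velocity v_c = v/R = 0.03360/11.43 = 0.002938 m/d
t = L/v_c = 2470/0.002938 = 840600 d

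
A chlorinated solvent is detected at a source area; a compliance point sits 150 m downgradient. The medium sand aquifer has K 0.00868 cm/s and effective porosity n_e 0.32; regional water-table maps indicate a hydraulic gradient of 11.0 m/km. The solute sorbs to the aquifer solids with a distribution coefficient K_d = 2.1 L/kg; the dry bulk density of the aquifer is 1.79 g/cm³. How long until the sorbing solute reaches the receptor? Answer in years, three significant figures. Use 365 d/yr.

20.3 years

K = 0.00868 cm/s × 864 = 7.500 m/d
Specific discharge q = 7.500 × 0.011 = 0.08249 m/d
Average linear velocity = 0.08249 / 0.32 = 0.2578 m/d
Retardation R = 1 + ρ_b·K_d/n = 1 + 1.79×2.1/0.32 = 12.75
Contaminant velocity v_c = v/R = 0.2578/12.75 = 0.02022 m/d
t = L/v_c = 150/0.02022 = 7417 d
   = 7417/365 = 20.3 yr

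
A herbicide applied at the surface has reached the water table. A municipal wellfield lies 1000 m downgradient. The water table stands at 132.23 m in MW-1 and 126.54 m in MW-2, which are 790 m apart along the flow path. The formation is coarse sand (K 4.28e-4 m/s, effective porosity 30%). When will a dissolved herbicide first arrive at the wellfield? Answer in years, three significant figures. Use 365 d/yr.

Hydraulic gradient i = (132.23 − 126.54) / 790 = 5.69 / 790 = 0.007203
K = 4.28e-4 m/s × 86400 s/d = 36.98 m/d
Darcy flux q = K·i = 36.98 × 0.007203 = 0.2663 m/d
v_s = q/n_e = 0.2663/0.30 = 0.8878 m/d
t = L / v = 1000 / 0.8878 = 1126 d
   = 1126 / 365 = 3.09 yr

3.09 years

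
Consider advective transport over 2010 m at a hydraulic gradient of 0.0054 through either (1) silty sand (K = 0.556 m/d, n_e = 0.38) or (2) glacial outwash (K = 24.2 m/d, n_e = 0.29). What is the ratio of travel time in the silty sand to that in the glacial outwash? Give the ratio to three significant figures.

57.0

Unit 1 (silty sand): v = 0.556×0.0054/0.38 = 0.007901 m/d, t = 2010/0.007901 = 254400 d
Unit 2 (glacial outwash): v = 24.2×0.0054/0.29 = 0.4506 m/d, t = 2010/0.4506 = 4461 d
t(silty sand) / t(glacial outwash) = 254400/4461 = 57.0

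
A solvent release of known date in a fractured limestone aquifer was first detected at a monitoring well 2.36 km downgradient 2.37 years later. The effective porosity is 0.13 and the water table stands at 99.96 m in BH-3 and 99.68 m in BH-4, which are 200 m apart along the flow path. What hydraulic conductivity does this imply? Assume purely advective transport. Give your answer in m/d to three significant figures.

Hydraulic gradient i = (99.96 − 99.68) / 200 = 0.28 / 200 = 0.001400
t = 2.37 years = 865.1 d
L = 2.36 km = 2360 m
v = L / t = 2360 / 865.1 = 2.728 m/d
K = v · n / i = 2.728 × 0.13 / 0.001400 = 253 m/d

253 m/d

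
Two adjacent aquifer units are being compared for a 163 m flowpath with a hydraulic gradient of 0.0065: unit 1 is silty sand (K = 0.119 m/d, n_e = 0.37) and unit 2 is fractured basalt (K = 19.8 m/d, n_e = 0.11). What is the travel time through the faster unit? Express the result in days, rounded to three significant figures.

139 days

Unit 1 (silty sand): v = 0.119×0.0065/0.37 = 0.002091 m/d, t = 163/0.002091 = 77970 d
Unit 2 (fractured basalt): v = 19.8×0.0065/0.11 = 1.170 m/d, t = 163/1.170 = 139.3 d
Faster unit: t = 139 d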